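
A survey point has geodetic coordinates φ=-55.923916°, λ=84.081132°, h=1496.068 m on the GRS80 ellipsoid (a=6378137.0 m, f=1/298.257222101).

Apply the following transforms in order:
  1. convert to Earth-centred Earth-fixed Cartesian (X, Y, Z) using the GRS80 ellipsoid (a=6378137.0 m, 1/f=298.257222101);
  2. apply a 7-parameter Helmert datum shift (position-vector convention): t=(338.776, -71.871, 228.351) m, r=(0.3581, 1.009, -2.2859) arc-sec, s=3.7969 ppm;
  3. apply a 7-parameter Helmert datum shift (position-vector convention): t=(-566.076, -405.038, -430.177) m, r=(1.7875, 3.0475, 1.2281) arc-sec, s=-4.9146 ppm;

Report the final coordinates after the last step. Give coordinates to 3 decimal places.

X=369135.526 m, Y=3563172.826 m, Z=-5261105.829 m

start: φ=-55.923916°, λ=84.081132°, h=1496.068 m
→ ECEF (a=6378137.000, f=1/298.257222101): X=369448.4257, Y=3563600.8874, Z=-5260939.6799
→ Helmert 7p (PV): X=369802.3623, Y=3563547.5863, Z=-5260726.9246
→ Helmert 7p (PV): X=369135.5264, Y=3563172.8262, Z=-5261105.8292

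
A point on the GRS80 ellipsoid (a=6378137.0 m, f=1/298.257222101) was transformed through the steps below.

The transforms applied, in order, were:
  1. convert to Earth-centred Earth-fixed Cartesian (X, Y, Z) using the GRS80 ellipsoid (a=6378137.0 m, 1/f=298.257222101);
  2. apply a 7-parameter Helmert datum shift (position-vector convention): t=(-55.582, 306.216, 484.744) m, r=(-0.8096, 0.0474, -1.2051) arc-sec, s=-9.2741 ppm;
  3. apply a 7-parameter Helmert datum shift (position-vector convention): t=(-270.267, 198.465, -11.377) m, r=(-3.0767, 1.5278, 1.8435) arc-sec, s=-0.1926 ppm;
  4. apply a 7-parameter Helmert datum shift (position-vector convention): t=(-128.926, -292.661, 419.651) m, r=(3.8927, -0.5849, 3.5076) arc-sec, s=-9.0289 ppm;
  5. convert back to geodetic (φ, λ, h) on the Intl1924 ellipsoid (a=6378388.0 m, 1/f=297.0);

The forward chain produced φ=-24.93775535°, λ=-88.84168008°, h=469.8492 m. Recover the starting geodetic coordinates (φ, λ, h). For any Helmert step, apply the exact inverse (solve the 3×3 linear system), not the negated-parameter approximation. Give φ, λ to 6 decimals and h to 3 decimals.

start: φ=-24.937755°, λ=-88.841680°, h=469.849 m
→ ECEF (a=6378388.000, f=1/297.0): X=116996.8838, Y=-5786410.3422, Z=-2673057.7883
→ Helmert⁻¹: X=117020.8899, Y=-5786222.3671, Z=-2673392.7103
→ Helmert⁻¹: X=117259.2658, Y=-5786383.1164, Z=-2673467.2909
→ Helmert⁻¹: X=117350.3592, Y=-5786731.8181, Z=-2673999.5199
→ geod (Bowring, a=6378137.000): φ=-24.94358300°, λ=-88.83824600°, h=1399.6820 m

φ=-24.943583°, λ=-88.838246°, h=1399.682 m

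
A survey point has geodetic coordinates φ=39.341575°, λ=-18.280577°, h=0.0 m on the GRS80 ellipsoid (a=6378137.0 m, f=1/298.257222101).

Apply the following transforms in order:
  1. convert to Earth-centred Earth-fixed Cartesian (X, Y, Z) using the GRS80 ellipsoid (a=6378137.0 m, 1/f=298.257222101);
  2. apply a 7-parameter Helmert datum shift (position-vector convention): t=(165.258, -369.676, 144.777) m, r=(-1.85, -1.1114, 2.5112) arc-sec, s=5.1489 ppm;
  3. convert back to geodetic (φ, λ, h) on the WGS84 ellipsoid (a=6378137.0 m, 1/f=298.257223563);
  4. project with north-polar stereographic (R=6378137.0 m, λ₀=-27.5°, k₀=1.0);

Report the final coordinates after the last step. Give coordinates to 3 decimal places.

start: φ=39.341575°, λ=-18.280577°, h=0.000 m
→ ECEF (a=6378137.000, f=1/298.257222101): X=4690093.9870, Y=-1549336.6667, Z=4021716.0404
→ Helmert 7p (PV): X=4690280.5865, Y=-1549621.1484, Z=4021920.6923
→ geod (Bowring, a=6378137.000): φ=39.34147934°, λ=-18.28303131°, h=335.7817 m
→ stereo (R=6378137.0, λ₀=-27.5°): E=967101.3689, N=-5959879.8645

E=967101.369 m, N=-5959879.864 m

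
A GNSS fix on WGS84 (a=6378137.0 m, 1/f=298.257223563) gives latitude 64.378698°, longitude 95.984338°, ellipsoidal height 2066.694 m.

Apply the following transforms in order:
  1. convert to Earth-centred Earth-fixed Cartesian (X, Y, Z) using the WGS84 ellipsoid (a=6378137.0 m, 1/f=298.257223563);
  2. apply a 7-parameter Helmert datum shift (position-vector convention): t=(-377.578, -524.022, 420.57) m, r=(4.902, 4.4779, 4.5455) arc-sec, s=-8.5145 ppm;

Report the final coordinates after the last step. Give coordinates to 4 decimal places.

start: φ=64.378698°, λ=95.984338°, h=2066.694 m
→ ECEF (a=6378137.000, f=1/298.257223563): X=-288422.8053, Y=2751394.3118, Z=5729959.7511
→ Helmert 7p (PV): X=-288734.1667, Y=2750704.3325, Z=5730403.1827

X=-288734.1667 m, Y=2750704.3325 m, Z=5730403.1827 m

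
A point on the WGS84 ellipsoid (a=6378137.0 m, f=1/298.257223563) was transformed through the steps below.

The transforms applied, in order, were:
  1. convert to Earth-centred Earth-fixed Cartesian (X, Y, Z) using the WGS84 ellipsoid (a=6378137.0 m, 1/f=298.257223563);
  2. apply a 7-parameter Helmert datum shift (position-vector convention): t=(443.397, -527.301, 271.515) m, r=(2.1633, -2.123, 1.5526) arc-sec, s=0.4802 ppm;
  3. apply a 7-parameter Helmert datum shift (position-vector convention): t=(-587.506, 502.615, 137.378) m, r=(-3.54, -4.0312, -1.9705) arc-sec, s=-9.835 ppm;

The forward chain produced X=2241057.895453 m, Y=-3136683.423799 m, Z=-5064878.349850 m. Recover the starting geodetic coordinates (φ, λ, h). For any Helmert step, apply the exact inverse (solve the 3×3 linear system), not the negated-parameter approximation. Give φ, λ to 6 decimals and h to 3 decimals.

start: X=2241057.8955, Y=-3136683.4238, Z=-5064878.3498 m
→ Helmert⁻¹: X=2241598.4253, Y=-3137108.5484, Z=-5065163.1925
→ Helmert⁻¹: X=2241078.2055, Y=-3136649.7363, Z=-5065422.4445
→ geod (Bowring, a=6378137.000): φ=-52.91262900°, λ=-54.45489500°, h=923.1090 m

φ=-52.912629°, λ=-54.454895°, h=923.109 m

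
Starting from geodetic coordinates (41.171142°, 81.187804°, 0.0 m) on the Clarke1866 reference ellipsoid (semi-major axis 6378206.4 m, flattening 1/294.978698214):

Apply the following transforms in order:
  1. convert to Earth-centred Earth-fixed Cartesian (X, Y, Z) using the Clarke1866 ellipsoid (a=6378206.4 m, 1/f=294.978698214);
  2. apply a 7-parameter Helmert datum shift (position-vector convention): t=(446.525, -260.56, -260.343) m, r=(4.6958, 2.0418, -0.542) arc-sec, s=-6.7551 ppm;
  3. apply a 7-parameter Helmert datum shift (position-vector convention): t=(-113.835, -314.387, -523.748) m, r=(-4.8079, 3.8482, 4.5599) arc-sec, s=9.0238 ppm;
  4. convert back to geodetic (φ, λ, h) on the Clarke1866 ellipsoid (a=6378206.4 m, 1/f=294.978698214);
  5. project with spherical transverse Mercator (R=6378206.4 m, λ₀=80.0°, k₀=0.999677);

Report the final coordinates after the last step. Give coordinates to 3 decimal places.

E=99066.216 m, N=4582111.371 m

start: φ=41.171142°, λ=81.187804°, h=0.000 m
→ ECEF (a=6378206.400, f=1/294.978698214): X=736602.5513, Y=4751472.9673, Z=4176549.3012
→ Helmert 7p (PV): X=737097.9289, Y=4751083.2929, Z=4176361.6244
→ Helmert 7p (PV): X=736963.6295, Y=4750925.4231, Z=4175751.0655
→ geod (Bowring, a=6378206.400): φ=41.16861049°, λ=81.18255203°, h=-891.1235 m
→ tm (R=6378206.4, λ₀=80.0°): E=99066.2157, N=4582111.3706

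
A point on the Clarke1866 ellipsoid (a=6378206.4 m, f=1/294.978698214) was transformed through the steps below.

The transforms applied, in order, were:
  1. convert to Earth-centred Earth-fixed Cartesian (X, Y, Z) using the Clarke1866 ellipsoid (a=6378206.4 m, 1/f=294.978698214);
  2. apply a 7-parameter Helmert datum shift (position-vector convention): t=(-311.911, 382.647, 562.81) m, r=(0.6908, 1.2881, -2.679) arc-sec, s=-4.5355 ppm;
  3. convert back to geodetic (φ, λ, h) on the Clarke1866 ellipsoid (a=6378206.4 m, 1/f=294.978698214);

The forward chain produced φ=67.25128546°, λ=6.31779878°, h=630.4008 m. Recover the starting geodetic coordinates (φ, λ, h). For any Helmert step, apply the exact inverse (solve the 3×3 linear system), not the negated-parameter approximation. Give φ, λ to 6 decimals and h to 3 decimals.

start: φ=67.251285°, λ=6.317799°, h=630.401 m
→ ECEF (a=6378206.400, f=1/294.978698214): X=2458740.2587, Y=272220.5887, Z=5859699.7755
→ Helmert⁻¹: X=2459023.2016, Y=271890.7357, Z=5859177.9855
→ geod (Bowring, a=6378206.400): φ=67.24745100°, λ=6.30948500°, h=243.9360 m

φ=67.247451°, λ=6.309485°, h=243.936 m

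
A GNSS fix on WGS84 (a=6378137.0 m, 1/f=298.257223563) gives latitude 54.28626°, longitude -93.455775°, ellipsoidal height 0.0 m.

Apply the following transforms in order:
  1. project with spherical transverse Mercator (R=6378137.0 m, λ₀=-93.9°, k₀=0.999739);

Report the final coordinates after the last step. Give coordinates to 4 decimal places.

start: φ=54.286260°, λ=-93.455775°, h=0.000 m
→ tm (R=6378137.0, λ₀=-93.9°): E=28858.6418, N=6041632.4018

E=28858.6418 m, N=6041632.4018 m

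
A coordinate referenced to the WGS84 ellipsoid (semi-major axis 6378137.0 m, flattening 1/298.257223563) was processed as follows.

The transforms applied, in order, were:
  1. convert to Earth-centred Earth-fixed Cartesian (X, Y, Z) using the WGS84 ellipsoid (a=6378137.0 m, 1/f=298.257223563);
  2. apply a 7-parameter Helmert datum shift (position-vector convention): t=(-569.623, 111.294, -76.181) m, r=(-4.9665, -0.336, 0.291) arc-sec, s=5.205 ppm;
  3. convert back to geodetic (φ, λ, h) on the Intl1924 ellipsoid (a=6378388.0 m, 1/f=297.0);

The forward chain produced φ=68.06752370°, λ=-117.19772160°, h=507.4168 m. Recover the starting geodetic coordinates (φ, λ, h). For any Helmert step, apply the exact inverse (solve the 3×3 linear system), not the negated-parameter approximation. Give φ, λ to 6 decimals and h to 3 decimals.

φ=68.067373°, λ=-117.182674°, h=656.839 m

start: φ=68.067524°, λ=-117.197722°, h=507.417 m
→ ECEF (a=6378388.000, f=1/297.0): X=-1092162.5640, Y=-2125326.3909, Z=5894517.1041
→ Helmert⁻¹: X=-1091580.6561, Y=-2125567.0117, Z=5894513.2021
→ geod (Bowring, a=6378137.000): φ=68.06737300°, λ=-117.18267400°, h=656.8390 m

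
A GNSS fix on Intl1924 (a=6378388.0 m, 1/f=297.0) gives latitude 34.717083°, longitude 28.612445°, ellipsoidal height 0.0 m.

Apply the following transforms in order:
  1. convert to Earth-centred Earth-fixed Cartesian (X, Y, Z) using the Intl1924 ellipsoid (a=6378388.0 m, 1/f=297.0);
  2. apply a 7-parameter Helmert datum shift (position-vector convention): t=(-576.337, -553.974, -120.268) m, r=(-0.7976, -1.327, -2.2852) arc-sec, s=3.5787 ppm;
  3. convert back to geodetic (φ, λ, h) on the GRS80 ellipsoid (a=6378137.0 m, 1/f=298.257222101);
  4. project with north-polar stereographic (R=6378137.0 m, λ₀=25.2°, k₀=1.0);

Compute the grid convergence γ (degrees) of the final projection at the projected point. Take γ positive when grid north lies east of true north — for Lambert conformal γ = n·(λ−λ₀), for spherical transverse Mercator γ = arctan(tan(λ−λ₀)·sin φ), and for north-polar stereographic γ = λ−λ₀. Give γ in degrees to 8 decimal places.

start: φ=34.717083°, λ=28.612445°, h=0.000 m
→ ECEF (a=6378388.000, f=1/297.0): X=4607632.4305, Y=2513461.2156, Z=3612168.3406
→ Helmert 7p (PV): X=4607077.1906, Y=2512879.1564, Z=3612080.9234
→ geod (Bowring, a=6378137.000): φ=34.71959862°, λ=28.60976919°, h=-458.1175 m
→ into stereo (λ₀=25.2°): φ=34.71959862°, λ−λ₀=3.40976919°
convergence γ = 3.40976919°

3.40976919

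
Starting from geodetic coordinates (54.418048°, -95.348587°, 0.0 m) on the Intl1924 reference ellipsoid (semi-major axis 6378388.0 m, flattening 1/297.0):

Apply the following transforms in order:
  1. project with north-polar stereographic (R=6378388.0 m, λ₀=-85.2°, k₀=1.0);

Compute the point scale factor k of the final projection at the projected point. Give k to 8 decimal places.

1.10297113

start: φ=54.418048°, λ=-95.348587°, h=0.000 m
→ into stereo (λ₀=-85.2°): φ=54.41804800°, λ−λ₀=-10.14858700°
scale k = 1.10297113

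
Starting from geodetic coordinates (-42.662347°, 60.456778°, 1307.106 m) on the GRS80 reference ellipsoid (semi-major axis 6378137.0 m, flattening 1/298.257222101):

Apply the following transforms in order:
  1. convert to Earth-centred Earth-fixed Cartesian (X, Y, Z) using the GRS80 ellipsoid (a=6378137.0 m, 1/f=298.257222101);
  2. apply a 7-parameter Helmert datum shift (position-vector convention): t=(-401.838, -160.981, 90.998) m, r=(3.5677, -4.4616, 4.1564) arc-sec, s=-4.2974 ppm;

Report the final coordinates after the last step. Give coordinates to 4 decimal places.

start: φ=-42.662347°, λ=60.456778°, h=1307.106 m
→ ECEF (a=6378137.000, f=1/298.257222101): X=2316694.4397, Y=4087545.8430, Z=-4300879.4887
→ Helmert 7p (PV): X=2316293.3085, Y=4087488.3699, Z=-4300649.1964

X=2316293.3085 m, Y=4087488.3699 m, Z=-4300649.1964 m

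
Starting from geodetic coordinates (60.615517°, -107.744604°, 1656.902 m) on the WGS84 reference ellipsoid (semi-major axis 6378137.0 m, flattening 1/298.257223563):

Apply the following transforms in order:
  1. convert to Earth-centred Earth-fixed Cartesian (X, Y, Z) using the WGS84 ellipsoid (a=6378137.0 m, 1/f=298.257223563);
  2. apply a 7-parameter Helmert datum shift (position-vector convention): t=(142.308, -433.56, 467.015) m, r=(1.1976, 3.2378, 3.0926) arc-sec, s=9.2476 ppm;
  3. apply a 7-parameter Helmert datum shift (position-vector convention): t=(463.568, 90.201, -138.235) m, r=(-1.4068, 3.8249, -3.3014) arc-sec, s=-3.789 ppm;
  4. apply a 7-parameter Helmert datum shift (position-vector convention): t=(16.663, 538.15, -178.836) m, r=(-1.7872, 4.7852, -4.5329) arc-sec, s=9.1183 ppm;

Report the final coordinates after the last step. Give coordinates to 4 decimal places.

X=-955629.3842 m, Y=-2988808.0706 m, Z=5536205.3715 m

start: φ=60.615517°, λ=-107.744604°, h=1656.902 m
→ ECEF (a=6378137.000, f=1/298.257223563): X=-956487.2609, Y=-2989034.8438, Z=5535890.8749
→ Helmert 7p (PV): X=-956222.0827, Y=-2989542.5287, Z=5536406.7431
→ Helmert 7p (PV): X=-955700.0762, Y=-2989387.9353, Z=5536285.6521
→ Helmert 7p (PV): X=-955629.3842, Y=-2988808.0706, Z=5536205.3715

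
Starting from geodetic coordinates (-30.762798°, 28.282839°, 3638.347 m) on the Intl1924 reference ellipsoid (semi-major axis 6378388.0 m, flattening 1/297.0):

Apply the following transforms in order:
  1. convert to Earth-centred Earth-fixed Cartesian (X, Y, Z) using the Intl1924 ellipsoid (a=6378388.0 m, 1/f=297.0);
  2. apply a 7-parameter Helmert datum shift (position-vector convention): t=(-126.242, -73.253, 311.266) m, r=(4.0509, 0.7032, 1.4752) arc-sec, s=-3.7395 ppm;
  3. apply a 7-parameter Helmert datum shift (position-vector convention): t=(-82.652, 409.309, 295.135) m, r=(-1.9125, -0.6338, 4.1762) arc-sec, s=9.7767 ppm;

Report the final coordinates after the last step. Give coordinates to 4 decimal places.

X=4833336.5868 m, Y=2601270.0071 m, Z=-3244619.8745 m

start: φ=-30.762798°, λ=28.282839°, h=3638.347 m
→ ECEF (a=6378388.000, f=1/297.0): X=4833588.6521, Y=2600752.1712, Z=-3245232.0224
→ Helmert 7p (PV): X=4833414.6709, Y=2600767.4961, Z=-3244874.0227
→ Helmert 7p (PV): X=4833336.5868, Y=2601270.0071, Z=-3244619.8745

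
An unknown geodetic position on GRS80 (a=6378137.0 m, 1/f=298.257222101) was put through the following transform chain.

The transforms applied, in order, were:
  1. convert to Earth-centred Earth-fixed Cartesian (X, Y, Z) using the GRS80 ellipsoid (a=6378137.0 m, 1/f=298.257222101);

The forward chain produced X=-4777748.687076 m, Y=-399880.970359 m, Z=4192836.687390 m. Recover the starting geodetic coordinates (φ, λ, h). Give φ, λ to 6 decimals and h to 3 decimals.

φ=41.361065°, λ=-175.215693°, h=353.396 m

start: X=-4777748.6871, Y=-399880.9704, Z=4192836.6874 m
→ geod (Bowring, a=6378137.000): φ=41.36106500°, λ=-175.21569300°, h=353.3960 m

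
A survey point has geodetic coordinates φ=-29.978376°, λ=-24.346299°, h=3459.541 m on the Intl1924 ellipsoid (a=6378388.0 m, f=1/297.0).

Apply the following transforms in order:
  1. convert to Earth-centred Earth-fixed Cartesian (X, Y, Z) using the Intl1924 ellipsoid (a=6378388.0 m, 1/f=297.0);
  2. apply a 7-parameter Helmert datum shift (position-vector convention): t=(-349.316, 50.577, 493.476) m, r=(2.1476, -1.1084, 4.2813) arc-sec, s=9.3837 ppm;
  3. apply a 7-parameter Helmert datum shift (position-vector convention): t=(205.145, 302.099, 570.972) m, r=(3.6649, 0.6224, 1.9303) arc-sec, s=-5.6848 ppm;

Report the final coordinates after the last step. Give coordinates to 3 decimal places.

X=5040619.751 m, Y=-2280269.419 m, Z=-3169071.552 m

start: φ=-29.978376°, λ=-24.346299°, h=3459.541 m
→ ECEF (a=6378388.000, f=1/297.0): X=5040669.1184, Y=-2280854.7782, Z=-3170071.8779
→ Helmert 7p (PV): X=5040431.4802, Y=-2280687.9706, Z=-3169604.8099
→ Helmert 7p (PV): X=5040619.7506, Y=-2280269.4195, Z=-3169071.5516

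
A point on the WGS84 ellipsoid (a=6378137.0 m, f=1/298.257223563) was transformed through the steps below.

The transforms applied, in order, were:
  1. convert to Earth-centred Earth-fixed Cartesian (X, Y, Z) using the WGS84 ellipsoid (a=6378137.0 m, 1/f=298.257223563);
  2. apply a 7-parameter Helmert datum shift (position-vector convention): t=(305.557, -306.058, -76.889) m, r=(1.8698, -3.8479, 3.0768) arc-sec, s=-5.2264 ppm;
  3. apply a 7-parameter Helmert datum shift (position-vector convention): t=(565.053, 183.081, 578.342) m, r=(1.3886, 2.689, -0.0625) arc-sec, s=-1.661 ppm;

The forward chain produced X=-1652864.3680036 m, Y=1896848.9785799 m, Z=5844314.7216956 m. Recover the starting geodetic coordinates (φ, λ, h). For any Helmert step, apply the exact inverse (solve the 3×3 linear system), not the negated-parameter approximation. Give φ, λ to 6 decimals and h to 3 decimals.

start: X=-1652864.3680, Y=1896848.9786, Z=5844314.7217 m
→ Helmert⁻¹: X=-1653508.9244, Y=1896707.8875, Z=5843711.7611
→ Helmert⁻¹: X=-1653685.8088, Y=1897101.5023, Z=5843832.8447
→ geod (Bowring, a=6378137.000): φ=66.84003600°, λ=131.07836100°, h=2624.2720 m

φ=66.840036°, λ=131.078361°, h=2624.272 m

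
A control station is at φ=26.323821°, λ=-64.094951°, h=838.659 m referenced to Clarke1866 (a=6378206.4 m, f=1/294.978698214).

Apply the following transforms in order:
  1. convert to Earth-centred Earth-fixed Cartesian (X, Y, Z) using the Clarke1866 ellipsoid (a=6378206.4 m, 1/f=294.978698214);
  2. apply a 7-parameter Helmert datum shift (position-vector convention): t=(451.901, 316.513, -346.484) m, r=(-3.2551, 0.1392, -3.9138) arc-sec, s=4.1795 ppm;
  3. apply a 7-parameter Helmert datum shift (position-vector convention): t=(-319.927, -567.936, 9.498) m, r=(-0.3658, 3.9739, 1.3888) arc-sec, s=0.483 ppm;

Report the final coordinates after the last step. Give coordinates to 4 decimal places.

X=2499690.5376 m, Y=-5146730.4095 m, Z=2811192.1581 m

start: φ=26.323821°, λ=-64.094951°, h=838.659 m
→ ECEF (a=6378206.400, f=1/294.978698214): X=2499553.8540, Y=-5146473.7492, Z=2811475.5419
→ Helmert 7p (PV): X=2499920.4463, Y=-5146181.8056, Z=2811220.3393
→ Helmert 7p (PV): X=2499690.5376, Y=-5146730.4095, Z=2811192.1581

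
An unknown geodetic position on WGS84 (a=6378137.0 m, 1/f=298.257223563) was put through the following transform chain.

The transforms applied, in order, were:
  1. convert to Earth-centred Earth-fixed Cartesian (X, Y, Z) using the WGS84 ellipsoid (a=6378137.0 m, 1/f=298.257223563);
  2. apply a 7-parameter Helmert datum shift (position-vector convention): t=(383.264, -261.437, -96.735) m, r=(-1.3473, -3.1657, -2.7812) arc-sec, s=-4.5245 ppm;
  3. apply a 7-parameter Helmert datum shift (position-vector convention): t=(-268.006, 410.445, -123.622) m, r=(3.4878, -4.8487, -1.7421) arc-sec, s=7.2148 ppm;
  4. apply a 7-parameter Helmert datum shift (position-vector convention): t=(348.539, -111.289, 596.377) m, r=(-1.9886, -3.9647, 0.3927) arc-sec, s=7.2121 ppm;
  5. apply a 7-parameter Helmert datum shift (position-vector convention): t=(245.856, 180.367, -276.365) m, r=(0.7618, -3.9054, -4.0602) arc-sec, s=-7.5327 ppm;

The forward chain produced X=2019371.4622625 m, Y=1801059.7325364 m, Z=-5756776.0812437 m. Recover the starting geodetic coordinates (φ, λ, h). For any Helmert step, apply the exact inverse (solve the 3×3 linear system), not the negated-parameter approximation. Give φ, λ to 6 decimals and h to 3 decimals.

φ=-64.982189°, λ=41.744173°, h=171.250 m

start: X=2019371.4623, Y=1801059.7325, Z=-5756776.0812 m
→ Helmert⁻¹: X=2018996.3712, Y=1800911.4130, Z=-5756587.9574
→ Helmert⁻¹: X=2018526.0418, Y=1801061.3748, Z=-5757164.2482
→ Helmert⁻¹: X=2018628.9428, Y=1800557.6394, Z=-5757076.9890
→ Helmert⁻¹: X=2018142.1704, Y=1800892.0405, Z=-5757025.5123
→ geod (Bowring, a=6378137.000): φ=-64.98218900°, λ=41.74417300°, h=171.2500 m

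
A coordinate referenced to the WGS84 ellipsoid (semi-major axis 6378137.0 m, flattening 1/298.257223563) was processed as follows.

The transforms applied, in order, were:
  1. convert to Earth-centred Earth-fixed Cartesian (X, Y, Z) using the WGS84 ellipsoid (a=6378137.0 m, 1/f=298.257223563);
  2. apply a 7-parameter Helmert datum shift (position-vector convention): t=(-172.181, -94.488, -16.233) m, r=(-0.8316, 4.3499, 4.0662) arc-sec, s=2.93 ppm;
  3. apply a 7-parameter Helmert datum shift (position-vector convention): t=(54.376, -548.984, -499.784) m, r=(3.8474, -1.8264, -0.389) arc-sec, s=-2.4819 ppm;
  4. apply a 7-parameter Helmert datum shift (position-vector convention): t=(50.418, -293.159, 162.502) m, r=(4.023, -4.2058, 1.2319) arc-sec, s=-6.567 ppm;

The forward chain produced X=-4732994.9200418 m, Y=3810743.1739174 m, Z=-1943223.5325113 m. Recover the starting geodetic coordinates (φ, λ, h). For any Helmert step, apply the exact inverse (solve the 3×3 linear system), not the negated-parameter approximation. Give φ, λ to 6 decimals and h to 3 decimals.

start: X=-4732994.9200, Y=3810743.1739, Z=-1943223.5325 m
→ Helmert⁻¹: X=-4733093.2850, Y=3811051.7245, Z=-1943376.6186
→ Helmert⁻¹: X=-4733183.8003, Y=3811565.0015, Z=-1942910.8421
→ Helmert⁻¹: X=-4732881.6335, Y=3811749.4565, Z=-1942973.3599
→ geod (Bowring, a=6378137.000): φ=-17.84236200°, λ=141.15286400°, h=3882.6610 m

φ=-17.842362°, λ=141.152864°, h=3882.661 m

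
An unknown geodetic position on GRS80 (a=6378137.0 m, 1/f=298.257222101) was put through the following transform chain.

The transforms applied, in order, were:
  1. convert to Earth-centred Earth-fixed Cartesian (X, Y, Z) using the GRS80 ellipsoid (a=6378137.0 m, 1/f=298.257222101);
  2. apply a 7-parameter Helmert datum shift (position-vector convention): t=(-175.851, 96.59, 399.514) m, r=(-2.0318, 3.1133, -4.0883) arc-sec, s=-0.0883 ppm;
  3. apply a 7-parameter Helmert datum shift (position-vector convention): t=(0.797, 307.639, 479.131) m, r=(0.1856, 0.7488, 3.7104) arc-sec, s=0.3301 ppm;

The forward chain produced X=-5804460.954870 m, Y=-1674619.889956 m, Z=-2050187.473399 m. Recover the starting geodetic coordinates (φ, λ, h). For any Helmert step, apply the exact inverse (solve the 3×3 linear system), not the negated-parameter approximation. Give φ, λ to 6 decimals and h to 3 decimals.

φ=-18.871753°, λ=-163.902667°, h=3918.405 m

start: X=-5804460.9549, Y=-1674619.8900, Z=-2050187.4734 m
→ Helmert⁻¹: X=-5804482.5189, Y=-1674824.4072, Z=-2050685.4924
→ Helmert⁻¹: X=-5804243.0205, Y=-1675015.9838, Z=-2051189.2947
→ geod (Bowring, a=6378137.000): φ=-18.87175300°, λ=-163.90266700°, h=3918.4050 m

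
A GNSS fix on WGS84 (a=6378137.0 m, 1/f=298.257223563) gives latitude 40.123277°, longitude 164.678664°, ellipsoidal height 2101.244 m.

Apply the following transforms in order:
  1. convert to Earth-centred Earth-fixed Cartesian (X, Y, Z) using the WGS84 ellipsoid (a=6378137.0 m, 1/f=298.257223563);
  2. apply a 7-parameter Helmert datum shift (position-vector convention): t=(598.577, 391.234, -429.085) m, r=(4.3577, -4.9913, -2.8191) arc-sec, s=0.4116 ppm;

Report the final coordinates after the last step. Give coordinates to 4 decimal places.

start: φ=40.123277°, λ=164.678664°, h=2101.244 m
→ ECEF (a=6378137.000, f=1/298.257223563): X=-4711869.2047, Y=1290907.6798, Z=4089815.9532
→ Helmert 7p (PV): X=-4711353.8912, Y=1291277.4396, Z=4089301.8040

X=-4711353.8912 m, Y=1291277.4396 m, Z=4089301.8040 m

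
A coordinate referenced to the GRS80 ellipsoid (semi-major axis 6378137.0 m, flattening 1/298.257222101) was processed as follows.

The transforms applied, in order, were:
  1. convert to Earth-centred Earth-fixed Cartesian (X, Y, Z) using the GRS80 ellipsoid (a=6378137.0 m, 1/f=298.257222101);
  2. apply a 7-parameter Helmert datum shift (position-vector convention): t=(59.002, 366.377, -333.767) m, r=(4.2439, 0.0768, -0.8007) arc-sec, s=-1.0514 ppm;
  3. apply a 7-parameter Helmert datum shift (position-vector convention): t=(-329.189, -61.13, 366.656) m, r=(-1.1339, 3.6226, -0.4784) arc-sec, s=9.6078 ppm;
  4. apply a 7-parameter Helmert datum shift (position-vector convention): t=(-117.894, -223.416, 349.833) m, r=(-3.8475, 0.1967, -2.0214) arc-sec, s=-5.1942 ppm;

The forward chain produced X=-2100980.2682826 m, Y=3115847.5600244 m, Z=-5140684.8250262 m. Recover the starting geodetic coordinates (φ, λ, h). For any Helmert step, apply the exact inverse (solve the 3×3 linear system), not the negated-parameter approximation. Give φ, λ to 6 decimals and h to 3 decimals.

start: X=-2100980.2683, Y=3115847.5600, Z=-5140684.8250 m
→ Helmert⁻¹: X=-2100898.9225, Y=3116162.4690, Z=-5141005.2388
→ Helmert⁻¹: X=-2100466.4828, Y=3116217.0510, Z=-5141342.2574
→ Helmert⁻¹: X=-2100537.8740, Y=3115740.0182, Z=-5141078.7841
→ geod (Bowring, a=6378137.000): φ=-54.01956300°, λ=123.98666000°, h=3775.7120 m

φ=-54.019563°, λ=123.986660°, h=3775.712 m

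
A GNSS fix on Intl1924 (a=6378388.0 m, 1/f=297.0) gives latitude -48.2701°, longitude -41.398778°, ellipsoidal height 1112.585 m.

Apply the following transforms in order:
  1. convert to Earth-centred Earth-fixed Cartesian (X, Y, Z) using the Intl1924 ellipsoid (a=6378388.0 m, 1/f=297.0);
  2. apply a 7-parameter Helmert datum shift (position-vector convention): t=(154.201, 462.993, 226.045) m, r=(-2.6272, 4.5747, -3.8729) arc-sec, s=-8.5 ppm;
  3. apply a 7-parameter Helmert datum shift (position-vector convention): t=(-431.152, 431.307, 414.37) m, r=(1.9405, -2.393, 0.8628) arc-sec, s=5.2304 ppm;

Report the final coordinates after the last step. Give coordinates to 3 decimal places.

start: φ=-48.270100°, λ=-41.398778°, h=1112.585 m
→ ECEF (a=6378388.000, f=1/297.0): X=3191252.3262, Y=-2813346.4213, Z=-4737839.0588
→ Helmert 7p (PV): X=3191221.4991, Y=-2812979.7799, Z=-4737607.6862
→ Helmert 7p (PV): X=3190873.7692, Y=-2812505.2663, Z=-4737207.5365

X=3190873.769 m, Y=-2812505.266 m, Z=-4737207.537 m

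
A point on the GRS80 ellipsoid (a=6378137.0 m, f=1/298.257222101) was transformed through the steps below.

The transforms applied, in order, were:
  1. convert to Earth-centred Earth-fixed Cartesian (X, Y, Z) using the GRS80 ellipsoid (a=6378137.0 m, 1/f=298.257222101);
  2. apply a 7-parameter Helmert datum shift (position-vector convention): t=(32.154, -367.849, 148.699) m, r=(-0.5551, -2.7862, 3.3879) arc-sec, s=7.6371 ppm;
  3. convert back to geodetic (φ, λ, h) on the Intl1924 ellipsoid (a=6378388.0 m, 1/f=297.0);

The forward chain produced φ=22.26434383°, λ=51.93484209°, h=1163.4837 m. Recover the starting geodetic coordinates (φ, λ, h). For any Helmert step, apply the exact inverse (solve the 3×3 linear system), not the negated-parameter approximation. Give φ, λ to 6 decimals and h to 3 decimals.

φ=22.261245°, λ=51.936060°, h=1545.958 m

start: φ=22.264344°, λ=51.934842°, h=1163.484 m
→ ECEF (a=6378388.000, f=1/297.0): X=3641867.0344, Y=4650466.5238, Z=2401999.2256
→ Helmert⁻¹: X=3641915.8990, Y=4650732.5720, Z=2401795.5051
→ geod (Bowring, a=6378137.000): φ=22.26124500°, λ=51.93606000°, h=1545.9580 m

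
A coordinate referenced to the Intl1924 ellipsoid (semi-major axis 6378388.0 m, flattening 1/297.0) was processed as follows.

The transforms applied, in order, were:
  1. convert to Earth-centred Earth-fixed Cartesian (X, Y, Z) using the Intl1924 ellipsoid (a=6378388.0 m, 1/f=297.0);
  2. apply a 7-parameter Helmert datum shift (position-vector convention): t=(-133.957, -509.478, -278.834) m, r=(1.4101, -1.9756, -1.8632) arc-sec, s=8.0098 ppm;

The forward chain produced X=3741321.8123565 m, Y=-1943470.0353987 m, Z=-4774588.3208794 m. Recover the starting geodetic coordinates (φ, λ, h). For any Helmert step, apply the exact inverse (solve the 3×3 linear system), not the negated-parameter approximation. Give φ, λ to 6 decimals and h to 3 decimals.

start: X=3741321.8124, Y=-1943470.0354, Z=-4774588.3209 m
→ Helmert⁻¹: X=3741397.6239, Y=-1942943.8374, Z=-4774293.7983
→ geod (Bowring, a=6378388.000): φ=-48.74632300°, λ=-27.44328700°, h=2926.1220 m

φ=-48.746323°, λ=-27.443287°, h=2926.122 m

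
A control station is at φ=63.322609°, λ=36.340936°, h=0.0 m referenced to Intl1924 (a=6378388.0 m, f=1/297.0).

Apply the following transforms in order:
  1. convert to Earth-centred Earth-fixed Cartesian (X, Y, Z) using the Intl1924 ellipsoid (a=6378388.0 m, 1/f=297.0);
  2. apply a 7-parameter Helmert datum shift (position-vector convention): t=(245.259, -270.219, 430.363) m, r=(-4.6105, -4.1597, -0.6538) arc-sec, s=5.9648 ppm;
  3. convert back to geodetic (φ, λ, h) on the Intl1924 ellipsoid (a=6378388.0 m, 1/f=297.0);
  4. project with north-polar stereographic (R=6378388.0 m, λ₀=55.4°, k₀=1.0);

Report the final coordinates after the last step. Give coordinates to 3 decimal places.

start: φ=63.322609°, λ=36.340936°, h=0.000 m
→ ECEF (a=6378388.000, f=1/297.0): X=2312926.3305, Y=1701558.8381, Z=5676339.2032
→ Helmert 7p (PV): X=2313076.3049, Y=1701418.3174, Z=5676812.0350
→ geod (Bowring, a=6378388.000): φ=63.32421235°, λ=36.33690409°, h=439.3554 m
→ stereo (R=6378388.0, λ₀=55.4°): E=-987824.2384, N=-2858619.6106

E=-987824.238 m, N=-2858619.611 m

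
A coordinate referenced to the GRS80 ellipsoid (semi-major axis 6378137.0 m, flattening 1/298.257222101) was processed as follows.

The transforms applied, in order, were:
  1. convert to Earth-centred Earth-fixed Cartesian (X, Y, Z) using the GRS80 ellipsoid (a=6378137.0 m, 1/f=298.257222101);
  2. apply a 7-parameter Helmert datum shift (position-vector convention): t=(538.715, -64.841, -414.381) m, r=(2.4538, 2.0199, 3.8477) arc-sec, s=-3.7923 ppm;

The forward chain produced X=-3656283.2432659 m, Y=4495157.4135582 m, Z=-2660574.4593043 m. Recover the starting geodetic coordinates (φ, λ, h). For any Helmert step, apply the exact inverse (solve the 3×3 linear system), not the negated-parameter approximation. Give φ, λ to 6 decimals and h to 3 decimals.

φ=-24.805148°, λ=129.126966°, h=1816.883 m

start: X=-3656283.2433, Y=4495157.4136, Z=-2660574.4593 m
→ Helmert⁻¹: X=-3656725.9192, Y=4495275.8677, Z=-2660259.4533
→ geod (Bowring, a=6378137.000): φ=-24.80514800°, λ=129.12696600°, h=1816.8830 m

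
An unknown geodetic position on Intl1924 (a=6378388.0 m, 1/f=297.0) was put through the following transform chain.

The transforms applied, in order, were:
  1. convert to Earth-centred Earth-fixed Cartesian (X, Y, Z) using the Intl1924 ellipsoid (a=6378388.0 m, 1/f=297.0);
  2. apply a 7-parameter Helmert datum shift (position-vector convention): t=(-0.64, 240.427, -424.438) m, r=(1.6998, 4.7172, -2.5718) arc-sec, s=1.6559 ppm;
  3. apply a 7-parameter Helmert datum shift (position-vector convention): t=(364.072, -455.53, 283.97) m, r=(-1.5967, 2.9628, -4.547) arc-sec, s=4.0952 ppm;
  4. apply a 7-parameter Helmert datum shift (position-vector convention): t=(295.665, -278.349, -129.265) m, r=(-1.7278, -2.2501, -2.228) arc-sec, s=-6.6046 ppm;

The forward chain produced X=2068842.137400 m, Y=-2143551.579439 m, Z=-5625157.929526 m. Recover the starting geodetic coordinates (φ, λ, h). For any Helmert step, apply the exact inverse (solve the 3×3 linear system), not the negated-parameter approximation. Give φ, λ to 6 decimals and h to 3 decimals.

φ=-62.258385°, λ=-46.013363°, h=3112.504 m

start: X=2068842.1374, Y=-2143551.5794, Z=-5625157.9295 m
→ Helmert⁻¹: X=2068521.9216, Y=-2143217.9232, Z=-5625106.3338
→ Helmert⁻¹: X=2068277.4169, Y=-2142664.4781, Z=-5625354.1444
→ Helmert⁻¹: X=2068429.9893, Y=-2142921.9203, Z=-5624855.4283
→ geod (Bowring, a=6378388.000): φ=-62.25838500°, λ=-46.01336300°, h=3112.5040 m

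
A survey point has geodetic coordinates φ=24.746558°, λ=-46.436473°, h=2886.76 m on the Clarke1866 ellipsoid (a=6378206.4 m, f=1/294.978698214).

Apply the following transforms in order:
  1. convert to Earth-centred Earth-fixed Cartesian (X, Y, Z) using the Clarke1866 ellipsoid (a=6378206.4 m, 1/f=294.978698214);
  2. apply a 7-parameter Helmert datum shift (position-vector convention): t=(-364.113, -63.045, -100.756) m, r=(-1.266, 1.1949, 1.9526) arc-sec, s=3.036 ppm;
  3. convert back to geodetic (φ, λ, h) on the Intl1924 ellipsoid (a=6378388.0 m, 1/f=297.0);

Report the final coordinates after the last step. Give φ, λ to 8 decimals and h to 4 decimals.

start: φ=24.746558°, λ=-46.436473°, h=2886.760 m
→ ECEF (a=6378206.400, f=1/294.978698214): X=3996116.0061, Y=-4201687.7208, Z=2654660.7380
→ Helmert 7p (PV): X=3995819.1792, Y=-4201709.3992, Z=2654570.6807
→ geod (Bowring, a=6378388.000): φ=24.74553005°, λ=-46.43874595°, h=2470.3495 m

φ=24.74553005°, λ=-46.43874595°, h=2470.3495 m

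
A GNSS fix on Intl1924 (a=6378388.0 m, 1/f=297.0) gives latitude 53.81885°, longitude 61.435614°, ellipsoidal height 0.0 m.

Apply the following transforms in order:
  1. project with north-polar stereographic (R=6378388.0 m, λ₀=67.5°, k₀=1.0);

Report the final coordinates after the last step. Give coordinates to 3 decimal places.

E=-440251.619 m, N=-4143913.931 m

start: φ=53.818850°, λ=61.435614°, h=0.000 m
→ stereo (R=6378388.0, λ₀=67.5°): E=-440251.6188, N=-4143913.9312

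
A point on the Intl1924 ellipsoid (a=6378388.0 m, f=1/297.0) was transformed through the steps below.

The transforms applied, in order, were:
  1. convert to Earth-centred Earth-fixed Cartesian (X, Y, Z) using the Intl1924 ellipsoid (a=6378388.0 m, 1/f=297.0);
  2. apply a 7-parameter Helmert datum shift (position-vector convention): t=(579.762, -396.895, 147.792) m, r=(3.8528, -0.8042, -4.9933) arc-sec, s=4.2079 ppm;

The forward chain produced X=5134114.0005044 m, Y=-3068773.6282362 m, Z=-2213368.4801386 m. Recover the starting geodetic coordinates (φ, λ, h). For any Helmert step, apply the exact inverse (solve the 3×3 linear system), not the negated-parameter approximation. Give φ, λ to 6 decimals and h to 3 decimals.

φ=-20.435930°, λ=-30.866277°, h=1312.229 m

start: X=5134114.0005, Y=-3068773.6282, Z=-2213368.4801 m
→ Helmert⁻¹: X=5133578.2847, Y=-3068280.8924, Z=-2213469.6610
→ geod (Bowring, a=6378388.000): φ=-20.43593000°, λ=-30.86627700°, h=1312.2290 m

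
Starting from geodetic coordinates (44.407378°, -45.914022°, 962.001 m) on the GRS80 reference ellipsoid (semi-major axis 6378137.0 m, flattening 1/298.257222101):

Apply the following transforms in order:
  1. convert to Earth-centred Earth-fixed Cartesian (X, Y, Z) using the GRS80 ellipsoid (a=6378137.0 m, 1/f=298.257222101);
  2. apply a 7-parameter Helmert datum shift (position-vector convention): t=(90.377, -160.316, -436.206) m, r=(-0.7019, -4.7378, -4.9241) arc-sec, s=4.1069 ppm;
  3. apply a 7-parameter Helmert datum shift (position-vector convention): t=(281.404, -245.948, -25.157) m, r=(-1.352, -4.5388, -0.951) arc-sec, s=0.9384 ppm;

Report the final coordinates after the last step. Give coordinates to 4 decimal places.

X=3175858.3425 m, Y=-3279208.1426 m, Z=4440951.0892 m

start: φ=44.407378°, λ=-45.914022°, h=962.001 m
→ ECEF (a=6378137.000, f=1/298.257222101): X=3175763.6629, Y=-3278739.1017, Z=4441214.5691
→ Helmert 7p (PV): X=3175686.7969, Y=-3278973.5844, Z=4440880.7060
→ Helmert 7p (PV): X=3175858.3425, Y=-3279208.1426, Z=4440951.0892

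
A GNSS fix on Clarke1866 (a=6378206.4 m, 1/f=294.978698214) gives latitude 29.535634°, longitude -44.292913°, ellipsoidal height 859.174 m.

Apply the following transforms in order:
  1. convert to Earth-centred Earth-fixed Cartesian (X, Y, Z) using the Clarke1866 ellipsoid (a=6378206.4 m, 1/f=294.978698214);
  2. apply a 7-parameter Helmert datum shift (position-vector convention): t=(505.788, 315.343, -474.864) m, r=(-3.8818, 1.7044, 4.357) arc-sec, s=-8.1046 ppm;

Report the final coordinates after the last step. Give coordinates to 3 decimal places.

X=3976498.847 m, Y=-3878485.798 m, Z=3125483.901 m

start: φ=29.535634°, λ=-44.292913°, h=859.174 m
→ ECEF (a=6378206.400, f=1/294.978698214): X=3975917.5163, Y=-3878975.3909, Z=3125943.9532
→ Helmert 7p (PV): X=3976498.8473, Y=-3878485.7982, Z=3125483.9010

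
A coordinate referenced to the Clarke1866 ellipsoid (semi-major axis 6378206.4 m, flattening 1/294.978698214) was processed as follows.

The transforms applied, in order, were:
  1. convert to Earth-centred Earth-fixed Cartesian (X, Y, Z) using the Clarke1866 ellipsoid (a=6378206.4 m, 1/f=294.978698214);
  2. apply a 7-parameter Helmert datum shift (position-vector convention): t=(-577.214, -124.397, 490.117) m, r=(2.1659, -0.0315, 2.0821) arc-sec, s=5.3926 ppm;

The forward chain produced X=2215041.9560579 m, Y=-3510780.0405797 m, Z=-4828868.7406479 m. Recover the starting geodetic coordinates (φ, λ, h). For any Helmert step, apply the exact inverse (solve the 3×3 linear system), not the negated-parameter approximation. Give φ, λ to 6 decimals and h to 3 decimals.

φ=-49.509129°, λ=-57.744419°, h=2609.430 m

start: X=2215041.9561, Y=-3510780.0406, Z=-4828868.7406 m
→ Helmert⁻¹: X=2215571.0465, Y=-3510709.7872, Z=-4829296.2889
→ geod (Bowring, a=6378206.400): φ=-49.50912900°, λ=-57.74441900°, h=2609.4300 m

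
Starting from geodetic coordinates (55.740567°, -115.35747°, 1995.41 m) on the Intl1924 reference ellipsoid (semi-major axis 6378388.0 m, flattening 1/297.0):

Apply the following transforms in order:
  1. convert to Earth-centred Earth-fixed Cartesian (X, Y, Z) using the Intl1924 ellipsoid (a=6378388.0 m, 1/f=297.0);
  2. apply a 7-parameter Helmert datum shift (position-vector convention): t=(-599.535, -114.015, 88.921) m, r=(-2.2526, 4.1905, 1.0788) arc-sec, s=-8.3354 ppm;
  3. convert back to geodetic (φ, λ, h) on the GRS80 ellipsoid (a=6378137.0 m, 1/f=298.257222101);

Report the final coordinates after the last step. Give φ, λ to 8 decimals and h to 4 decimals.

start: φ=55.740567°, λ=-115.357470°, h=1995.410 m
→ ECEF (a=6378388.000, f=1/297.0): X=-1541774.6299, Y=-3253199.8562, Z=5249992.9167
→ Helmert 7p (PV): X=-1542237.6404, Y=-3253237.4839, Z=5250104.9271
→ geod (Bowring, a=6378137.000): φ=55.73864493°, λ=-115.36387208°, h=2407.4231 m

φ=55.73864493°, λ=-115.36387208°, h=2407.4231 m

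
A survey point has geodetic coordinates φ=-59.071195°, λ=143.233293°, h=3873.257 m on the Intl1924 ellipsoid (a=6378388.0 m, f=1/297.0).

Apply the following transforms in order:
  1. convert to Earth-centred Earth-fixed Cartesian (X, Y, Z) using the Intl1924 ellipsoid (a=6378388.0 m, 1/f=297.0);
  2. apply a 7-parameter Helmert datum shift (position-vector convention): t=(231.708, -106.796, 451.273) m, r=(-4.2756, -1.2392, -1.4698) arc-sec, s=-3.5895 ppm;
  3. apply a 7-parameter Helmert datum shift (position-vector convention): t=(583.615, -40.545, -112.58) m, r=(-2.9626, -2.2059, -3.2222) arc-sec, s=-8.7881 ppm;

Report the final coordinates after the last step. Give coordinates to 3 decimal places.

X=-2633322.284 m, Y=1968023.266 m, Z=-5451162.273 m

start: φ=-59.071195°, λ=143.233293°, h=3873.257 m
→ ECEF (a=6378388.000, f=1/297.0): X=-2634306.0282, Y=1968326.3433, Z=-5451455.3738
→ Helmert 7p (PV): X=-2634018.0873, Y=1968118.2523, Z=-5451041.1598
→ Helmert 7p (PV): X=-2633322.2836, Y=1968023.2655, Z=-5451162.2728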